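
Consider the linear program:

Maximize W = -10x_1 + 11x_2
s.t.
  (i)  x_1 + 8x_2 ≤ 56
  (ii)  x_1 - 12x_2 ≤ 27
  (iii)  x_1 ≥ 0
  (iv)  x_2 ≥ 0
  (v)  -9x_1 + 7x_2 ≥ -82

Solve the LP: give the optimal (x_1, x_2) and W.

Vertices and W = -10x_1 + 11x_2:
  (0, 7) → W = 77
  (1048/79, 422/79) → W = -5838/79
  (0, 0) → W = 0
  (82/9, 0) → W = -820/9

The optimum lies where x_1 + 8x_2 = 56 and x_1 = 0.
Solving simultaneously gives x_1 = 0, x_2 = 7.

x_1 = 0, x_2 = 7, maximum W = 77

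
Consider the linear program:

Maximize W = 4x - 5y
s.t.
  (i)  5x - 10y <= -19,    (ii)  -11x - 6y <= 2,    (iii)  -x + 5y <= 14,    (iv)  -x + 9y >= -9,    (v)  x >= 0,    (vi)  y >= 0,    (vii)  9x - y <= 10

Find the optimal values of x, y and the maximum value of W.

x = 7/5, y = 13/5, maximum W = -37/5

Feasible corners and W = 4x - 5y:
  (0, 19/10) → W = -19/2
  (7/5, 13/5) → W = -37/5
  (0, 14/5) → W = -14
  (16/11, 34/11) → W = -106/11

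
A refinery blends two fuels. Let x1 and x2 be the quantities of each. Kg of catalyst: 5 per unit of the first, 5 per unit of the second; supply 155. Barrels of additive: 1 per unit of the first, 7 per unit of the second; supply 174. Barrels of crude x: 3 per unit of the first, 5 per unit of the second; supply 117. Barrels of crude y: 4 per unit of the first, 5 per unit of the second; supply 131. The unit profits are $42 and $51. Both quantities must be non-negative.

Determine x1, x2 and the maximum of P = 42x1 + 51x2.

Corner points and P = 42x1 + 51x2:
  (0, 0) → P = 0
  (0, 117/5) → P = 5967/5
  (31, 0) → P = 1302
  (24, 7) → P = 1365
  (14, 15) → P = 1353

x1 = 24, x2 = 7, maximum P = 1365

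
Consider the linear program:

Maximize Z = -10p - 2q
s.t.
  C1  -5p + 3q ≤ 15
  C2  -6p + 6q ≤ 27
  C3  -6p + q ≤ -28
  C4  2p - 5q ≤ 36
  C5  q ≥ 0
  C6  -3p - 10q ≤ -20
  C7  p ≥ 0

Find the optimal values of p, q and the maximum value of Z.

p = 100/21, q = 4/7, maximum Z = -1024/21

Corner points and Z = -10p - 2q:
  (13/2, 11) → Z = -87
  (100/21, 4/7) → Z = -1024/21
  (18, 0) → Z = -180
  (20/3, 0) → Z = -200/3
The feasible region is unbounded (it extends along (1, 1), (5, 2)), but Z strictly decreases along every unbounded feasible direction, so there is no improving ray and the maximum is attained at a vertex.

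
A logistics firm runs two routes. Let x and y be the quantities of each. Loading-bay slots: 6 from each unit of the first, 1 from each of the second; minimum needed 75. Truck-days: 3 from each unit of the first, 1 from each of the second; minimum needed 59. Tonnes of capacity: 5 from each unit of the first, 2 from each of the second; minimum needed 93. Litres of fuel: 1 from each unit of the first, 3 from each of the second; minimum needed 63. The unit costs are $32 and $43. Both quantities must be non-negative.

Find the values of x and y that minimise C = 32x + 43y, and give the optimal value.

Vertices and C = 32x + 43y:
  (0, 75) → C = 3225
  (63, 0) → C = 2016
  (16/3, 43) → C = 6059/3
  (57/4, 65/4) → C = 4619/4
The feasible region is unbounded (it extends along (0, 1), (1, 0)), but C strictly increases along every unbounded feasible direction, so there is no improving ray and the minimum is attained at a vertex.

The optimum lies where 3x + y = 59 and x + 3y = 63.
Solving simultaneously gives x = 57/4, y = 65/4.

x = 57/4, y = 65/4, minimum C = 4619/4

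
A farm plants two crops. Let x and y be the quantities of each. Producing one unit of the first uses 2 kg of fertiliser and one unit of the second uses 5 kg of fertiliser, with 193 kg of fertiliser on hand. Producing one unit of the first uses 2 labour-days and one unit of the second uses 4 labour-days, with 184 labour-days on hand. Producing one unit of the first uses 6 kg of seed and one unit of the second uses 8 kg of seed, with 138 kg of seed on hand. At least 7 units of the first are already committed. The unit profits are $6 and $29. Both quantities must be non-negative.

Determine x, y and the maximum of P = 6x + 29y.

x = 7, y = 12, maximum P = 390

Extreme points and P = 6x + 29y:
  (23, 0) → P = 138
  (7, 0) → P = 42
  (7, 12) → P = 390

At the optimal vertex, 6x + 8y = 138 and x = 7.
Solving simultaneously gives x = 7, y = 12.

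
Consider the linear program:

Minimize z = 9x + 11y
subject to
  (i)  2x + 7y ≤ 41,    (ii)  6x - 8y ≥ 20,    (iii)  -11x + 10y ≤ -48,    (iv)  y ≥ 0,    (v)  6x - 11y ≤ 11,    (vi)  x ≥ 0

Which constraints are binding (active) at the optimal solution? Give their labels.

Feasible corners and z = 9x + 11y:
  (234/29, 103/29) → z = 3239/29
  (33/4, 7/2) → z = 451/4
  (22/3, 3) → z = 99

The minimum is at (22/3, 3). Substituting into each constraint, equality holds for (ii) and (v); the remaining constraints have slack.

(ii) and (v)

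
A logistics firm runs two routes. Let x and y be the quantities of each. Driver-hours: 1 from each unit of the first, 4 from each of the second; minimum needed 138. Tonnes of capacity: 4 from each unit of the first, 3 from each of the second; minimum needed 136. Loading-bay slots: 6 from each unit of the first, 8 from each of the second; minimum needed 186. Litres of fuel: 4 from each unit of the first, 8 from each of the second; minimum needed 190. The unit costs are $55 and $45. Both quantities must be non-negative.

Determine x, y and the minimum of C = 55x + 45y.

x = 10, y = 32, minimum C = 1990

Vertices and C = 55x + 45y:
  (0, 136/3) → C = 2040
  (138, 0) → C = 7590
  (10, 32) → C = 1990
The feasible region is unbounded (it extends along (0, 1), (1, 0)), but C strictly increases along every unbounded feasible direction, so there is no improving ray and the minimum is attained at a vertex.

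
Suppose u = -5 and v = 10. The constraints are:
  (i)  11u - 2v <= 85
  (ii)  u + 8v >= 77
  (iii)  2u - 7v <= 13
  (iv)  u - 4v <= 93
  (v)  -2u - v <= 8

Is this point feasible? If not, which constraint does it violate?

Constraint (ii): u + 8v = 75, which is not ≥ 77. All other constraints are satisfied.

not feasible — violates (ii)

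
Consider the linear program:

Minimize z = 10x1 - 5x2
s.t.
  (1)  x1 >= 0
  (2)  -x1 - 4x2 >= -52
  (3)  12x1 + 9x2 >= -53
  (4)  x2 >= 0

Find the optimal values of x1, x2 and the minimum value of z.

The binding constraints are x1 = 0 and -x1 - 4x2 = -52.
Solving simultaneously gives x1 = 0, x2 = 13.

x1 = 0, x2 = 13, minimum z = -65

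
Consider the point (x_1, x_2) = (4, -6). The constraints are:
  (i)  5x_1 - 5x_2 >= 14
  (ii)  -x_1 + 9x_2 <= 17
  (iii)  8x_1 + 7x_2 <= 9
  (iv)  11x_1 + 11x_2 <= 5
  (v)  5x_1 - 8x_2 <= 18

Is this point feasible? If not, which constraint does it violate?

Constraint (v): 5x_1 - 8x_2 = 68, which is not ≤ 18. All other constraints are satisfied.

not feasible — violates (v)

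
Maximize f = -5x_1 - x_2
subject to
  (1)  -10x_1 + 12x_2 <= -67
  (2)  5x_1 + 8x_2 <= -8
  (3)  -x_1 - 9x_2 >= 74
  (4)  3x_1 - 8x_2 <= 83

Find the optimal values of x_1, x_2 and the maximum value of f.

Feasible corners and f = -5x_1 - x_2:
  (-95/34, -269/34) → f = 372/17
  (-115/11, -629/44) → f = 2929/44
  (31/7, -61/7) → f = -94/7

The binding constraints are -10x_1 + 12x_2 = -67 and 3x_1 - 8x_2 = 83.
Solving simultaneously gives x_1 = -115/11, x_2 = -629/44.

x_1 = -115/11, x_2 = -629/44, maximum f = 2929/44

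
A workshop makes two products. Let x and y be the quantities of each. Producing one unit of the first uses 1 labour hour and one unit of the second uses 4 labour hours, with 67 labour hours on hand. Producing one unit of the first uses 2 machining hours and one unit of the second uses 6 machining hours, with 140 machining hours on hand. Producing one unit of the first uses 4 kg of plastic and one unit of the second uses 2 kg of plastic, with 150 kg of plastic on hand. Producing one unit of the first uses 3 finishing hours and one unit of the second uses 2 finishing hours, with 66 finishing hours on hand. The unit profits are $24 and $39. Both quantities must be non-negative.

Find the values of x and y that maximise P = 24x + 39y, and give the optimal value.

x = 13, y = 27/2, maximum P = 1677/2

Corner points and P = 24x + 39y:
  (0, 0) → P = 0
  (0, 67/4) → P = 2613/4
  (22, 0) → P = 528
  (13, 27/2) → P = 1677/2

The optimum lies where x + 4y = 67 and 3x + 2y = 66.
Solving simultaneously gives x = 13, y = 27/2.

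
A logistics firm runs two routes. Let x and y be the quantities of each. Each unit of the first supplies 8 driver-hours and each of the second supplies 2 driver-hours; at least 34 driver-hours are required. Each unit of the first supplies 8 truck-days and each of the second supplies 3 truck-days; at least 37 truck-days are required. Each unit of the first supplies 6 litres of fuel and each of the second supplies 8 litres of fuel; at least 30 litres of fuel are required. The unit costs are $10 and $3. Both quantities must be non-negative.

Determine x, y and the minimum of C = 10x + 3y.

x = 7/2, y = 3, minimum C = 44

Feasible corners and C = 10x + 3y:
  (0, 17) → C = 51
  (5, 0) → C = 50
  (7/2, 3) → C = 44
  (103/23, 9/23) → C = 1057/23
The feasible region is unbounded (it extends along (0, 1), (1, 0)), but C strictly increases along every unbounded feasible direction, so there is no improving ray and the minimum is attained at a vertex.

The optimum lies where 8x + 2y = 34 and 8x + 3y = 37.
Solving simultaneously gives x = 7/2, y = 3.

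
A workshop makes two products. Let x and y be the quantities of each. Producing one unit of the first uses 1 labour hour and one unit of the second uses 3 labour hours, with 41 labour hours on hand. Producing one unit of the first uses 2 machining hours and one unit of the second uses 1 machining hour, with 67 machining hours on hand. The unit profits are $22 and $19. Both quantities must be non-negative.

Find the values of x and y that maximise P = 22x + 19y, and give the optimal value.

The binding constraints are x + 3y = 41 and 2x + y = 67.
Solving simultaneously gives x = 32, y = 3.

x = 32, y = 3, maximum P = 761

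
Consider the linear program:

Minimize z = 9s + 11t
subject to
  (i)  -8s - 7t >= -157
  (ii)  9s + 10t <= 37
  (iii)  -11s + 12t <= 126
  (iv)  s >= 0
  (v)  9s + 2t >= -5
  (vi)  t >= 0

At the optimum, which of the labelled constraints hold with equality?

Vertices and z = 9s + 11t:
  (0, 37/10) → z = 407/10
  (37/9, 0) → z = 37
  (0, 0) → z = 0

The minimum is at (0, 0). Substituting into each constraint, equality holds for (iv) and (vi); the remaining constraints have slack.

(iv) and (vi)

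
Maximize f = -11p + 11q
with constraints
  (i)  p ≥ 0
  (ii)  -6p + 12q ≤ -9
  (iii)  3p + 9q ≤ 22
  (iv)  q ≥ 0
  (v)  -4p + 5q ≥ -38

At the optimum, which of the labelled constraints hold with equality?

Extreme points and f = -11p + 11q:
  (23/6, 7/6) → f = -88/3
  (3/2, 0) → f = -33/2
  (22/3, 0) → f = -242/3

The maximum is at (3/2, 0). Substituting into each constraint, equality holds for (ii) and (iv); the remaining constraints have slack.

(ii) and (iv)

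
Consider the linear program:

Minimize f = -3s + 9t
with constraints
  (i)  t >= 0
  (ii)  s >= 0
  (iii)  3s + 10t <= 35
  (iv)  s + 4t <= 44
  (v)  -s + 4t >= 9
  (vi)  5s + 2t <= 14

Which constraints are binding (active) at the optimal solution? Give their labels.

Feasible corners and f = -3s + 9t:
  (0, 7/2) → f = 63/2
  (0, 9/4) → f = 81/4
  (35/22, 133/44) → f = 987/44
  (19/11, 59/22) → f = 417/22

The minimum is at (19/11, 59/22). Substituting into each constraint, equality holds for (v) and (vi); the remaining constraints have slack.

(v) and (vi)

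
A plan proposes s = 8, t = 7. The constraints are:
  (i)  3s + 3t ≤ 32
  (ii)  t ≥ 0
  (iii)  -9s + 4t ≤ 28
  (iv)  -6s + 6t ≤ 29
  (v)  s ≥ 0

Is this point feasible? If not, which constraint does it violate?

Constraint (i): 3s + 3t = 45, which is not ≤ 32. All other constraints are satisfied.

not feasible — violates (i)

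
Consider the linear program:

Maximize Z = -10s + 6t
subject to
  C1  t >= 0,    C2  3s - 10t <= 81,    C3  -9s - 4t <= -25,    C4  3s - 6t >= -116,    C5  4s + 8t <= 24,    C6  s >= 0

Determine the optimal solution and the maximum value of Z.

s = 13/7, t = 29/14, maximum Z = -43/7

The binding constraints are -9s - 4t = -25 and 4s + 8t = 24.
Solving simultaneously gives s = 13/7, t = 29/14.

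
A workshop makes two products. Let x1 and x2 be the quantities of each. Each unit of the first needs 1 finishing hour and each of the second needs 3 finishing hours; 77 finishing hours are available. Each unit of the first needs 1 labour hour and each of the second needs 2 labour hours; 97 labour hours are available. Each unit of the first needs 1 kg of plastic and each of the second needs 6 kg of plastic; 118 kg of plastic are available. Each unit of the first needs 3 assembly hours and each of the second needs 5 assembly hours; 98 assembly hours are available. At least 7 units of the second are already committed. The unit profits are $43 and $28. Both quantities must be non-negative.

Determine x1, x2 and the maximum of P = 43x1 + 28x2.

x1 = 21, x2 = 7, maximum P = 1099

Feasible corners and P = 43x1 + 28x2:
  (0, 98/5) → P = 2744/5
  (0, 7) → P = 196
  (21, 7) → P = 1099

At the optimal vertex, 3x1 + 5x2 = 98 and x2 = 7.
Solving simultaneously gives x1 = 21, x2 = 7.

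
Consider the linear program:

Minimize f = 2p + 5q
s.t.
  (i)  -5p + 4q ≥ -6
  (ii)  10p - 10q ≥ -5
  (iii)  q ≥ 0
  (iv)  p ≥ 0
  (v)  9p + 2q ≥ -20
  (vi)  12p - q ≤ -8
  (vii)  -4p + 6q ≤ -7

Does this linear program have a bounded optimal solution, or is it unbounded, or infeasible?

infeasible

The boundaries 12p - q = -8 and -4p + 6q = -7 meet at (-55/68, -29/17), but that point violates q ≥ 0. Every candidate vertex is excluded by some other constraint, so the feasible region is empty.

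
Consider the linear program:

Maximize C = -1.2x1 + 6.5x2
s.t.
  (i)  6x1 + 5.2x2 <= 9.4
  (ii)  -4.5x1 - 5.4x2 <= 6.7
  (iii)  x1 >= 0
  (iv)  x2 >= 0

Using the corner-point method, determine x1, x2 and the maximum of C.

x1 = 0, x2 = 47/26, maximum C = 47/4

Extreme points and C = -1.2x1 + 6.5x2:
  (0, 47/26) → C = 47/4
  (47/30, 0) → C = -47/25
  (0, 0) → C = 0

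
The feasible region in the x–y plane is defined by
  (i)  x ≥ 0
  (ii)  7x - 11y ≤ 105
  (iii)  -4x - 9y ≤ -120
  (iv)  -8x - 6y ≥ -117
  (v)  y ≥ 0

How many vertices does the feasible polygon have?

3

Intersecting each pair of boundary lines and keeping only the points that satisfy every inequality leaves:
  (0, 40/3)
  (0, 39/2)
  (111/16, 41/4)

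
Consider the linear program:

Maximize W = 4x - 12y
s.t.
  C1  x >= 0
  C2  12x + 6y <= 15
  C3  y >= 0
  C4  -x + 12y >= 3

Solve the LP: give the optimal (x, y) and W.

Vertices and W = 4x - 12y:
  (0, 5/2) → W = -30
  (0, 1/4) → W = -3
  (27/25, 17/50) → W = 6/25

x = 27/25, y = 17/50, maximum W = 6/25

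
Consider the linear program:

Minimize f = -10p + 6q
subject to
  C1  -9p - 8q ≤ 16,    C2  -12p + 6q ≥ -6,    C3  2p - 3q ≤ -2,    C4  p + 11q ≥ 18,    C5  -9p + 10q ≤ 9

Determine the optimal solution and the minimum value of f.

Corner points and f = -10p + 6q:
  (29/23, 35/23) → f = -80/23
  (19/11, 27/11) → f = -28/11
  (81/109, 171/109) → f = 216/109

The optimum lies where -12p + 6q = -6 and p + 11q = 18.
Solving simultaneously gives p = 29/23, q = 35/23.

p = 29/23, q = 35/23, minimum f = -80/23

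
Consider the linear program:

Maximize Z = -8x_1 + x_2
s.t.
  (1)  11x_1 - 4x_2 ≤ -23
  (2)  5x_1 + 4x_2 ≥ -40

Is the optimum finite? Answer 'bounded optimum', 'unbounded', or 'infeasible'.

From the feasible point (-63/16, -325/64), moving in the direction (-4, 5) keeps every constraint satisfied while Z increases without bound.

unbounded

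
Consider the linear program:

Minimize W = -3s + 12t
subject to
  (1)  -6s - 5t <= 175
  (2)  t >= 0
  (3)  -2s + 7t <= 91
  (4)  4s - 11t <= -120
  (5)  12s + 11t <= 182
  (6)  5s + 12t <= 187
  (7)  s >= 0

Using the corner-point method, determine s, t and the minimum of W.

s = 0, t = 120/11, minimum W = 1440/11

Vertices and W = -3s + 12t:
  (273/106, 728/53) → W = 16653/106
  (0, 13) → W = 156
  (31/8, 271/22) → W = 11985/88
  (0, 120/11) → W = 1440/11

At the optimal vertex, 4s - 11t = -120 and s = 0.
Solving simultaneously gives s = 0, t = 120/11.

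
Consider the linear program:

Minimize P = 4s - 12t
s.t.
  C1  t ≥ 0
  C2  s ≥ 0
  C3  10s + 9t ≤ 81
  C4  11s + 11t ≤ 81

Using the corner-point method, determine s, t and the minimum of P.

Vertices and P = 4s - 12t:
  (0, 0) → P = 0
  (81/11, 0) → P = 324/11
  (0, 81/11) → P = -972/11

s = 0, t = 81/11, minimum P = -972/11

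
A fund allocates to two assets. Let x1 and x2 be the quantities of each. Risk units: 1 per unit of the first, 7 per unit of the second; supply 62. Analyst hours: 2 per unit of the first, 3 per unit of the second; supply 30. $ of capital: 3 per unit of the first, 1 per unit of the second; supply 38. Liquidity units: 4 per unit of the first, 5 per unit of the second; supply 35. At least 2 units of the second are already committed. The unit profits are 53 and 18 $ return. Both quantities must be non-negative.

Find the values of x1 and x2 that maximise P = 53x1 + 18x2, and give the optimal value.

x1 = 25/4, x2 = 2, maximum P = 1469/4

At the optimal vertex, 4x1 + 5x2 = 35 and x2 = 2.
Solving simultaneously gives x1 = 25/4, x2 = 2.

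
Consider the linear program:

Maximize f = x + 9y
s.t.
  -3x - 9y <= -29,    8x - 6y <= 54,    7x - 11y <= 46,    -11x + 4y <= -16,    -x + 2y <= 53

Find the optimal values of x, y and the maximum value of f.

x = 213/5, y = 239/5, maximum f = 2364/5

Extreme points and f = x + 9y:
  (22/3, 7/9) → f = 43/3
  (260/111, 271/111) → f = 2699/111
  (213/5, 239/5) → f = 2364/5
  (122/9, 599/18) → f = 5635/18

At the optimal vertex, 8x - 6y = 54 and -x + 2y = 53.
Solving simultaneously gives x = 213/5, y = 239/5.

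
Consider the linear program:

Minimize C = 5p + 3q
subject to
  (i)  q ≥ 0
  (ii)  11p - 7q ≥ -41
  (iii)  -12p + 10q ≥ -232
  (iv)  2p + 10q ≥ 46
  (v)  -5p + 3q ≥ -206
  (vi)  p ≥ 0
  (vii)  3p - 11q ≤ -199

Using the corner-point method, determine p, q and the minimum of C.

Feasible corners and C = 5p + 3q:
  (1565/2, 2471/2) → C = 7619
  (471/50, 1033/50) → C = 2727/25
  (682/7, 656/7) → C = 5378/7
  (757/17, 514/17) → C = 5327/17

The optimum lies where 11p - 7q = -41 and 3p - 11q = -199.
Solving simultaneously gives p = 471/50, q = 1033/50.

p = 471/50, q = 1033/50, minimum C = 2727/25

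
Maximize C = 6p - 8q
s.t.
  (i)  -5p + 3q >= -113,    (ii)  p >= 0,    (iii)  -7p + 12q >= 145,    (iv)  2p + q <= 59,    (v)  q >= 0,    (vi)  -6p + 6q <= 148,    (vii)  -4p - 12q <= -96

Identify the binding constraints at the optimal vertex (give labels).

Vertices and C = 6p - 8q:
  (0, 145/12) → C = -290/3
  (0, 74/3) → C = -592/3
  (563/31, 703/31) → C = -2246/31
  (103/9, 325/9) → C = -1982/9

The maximum is at (563/31, 703/31). Substituting into each constraint, equality holds for (iii) and (iv); the remaining constraints have slack.

(iii) and (iv)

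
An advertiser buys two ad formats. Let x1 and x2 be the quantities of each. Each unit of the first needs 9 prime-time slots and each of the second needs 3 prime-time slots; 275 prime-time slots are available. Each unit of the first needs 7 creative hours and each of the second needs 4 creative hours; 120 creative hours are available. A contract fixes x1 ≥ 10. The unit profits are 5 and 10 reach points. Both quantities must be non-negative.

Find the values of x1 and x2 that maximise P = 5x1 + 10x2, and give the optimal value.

x1 = 10, x2 = 25/2, maximum P = 175

Vertices and P = 5x1 + 10x2:
  (120/7, 0) → P = 600/7
  (10, 0) → P = 50
  (10, 25/2) → P = 175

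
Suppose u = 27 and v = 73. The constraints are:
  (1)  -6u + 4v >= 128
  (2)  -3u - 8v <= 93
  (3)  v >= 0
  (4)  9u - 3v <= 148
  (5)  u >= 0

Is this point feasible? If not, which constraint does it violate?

feasible

(1): 130 ≥ 128 ✓
(2): -665 ≤ 93 ✓
(3): 73 ≥ 0 ✓
(4): 24 ≤ 148 ✓
(5): 27 ≥ 0 ✓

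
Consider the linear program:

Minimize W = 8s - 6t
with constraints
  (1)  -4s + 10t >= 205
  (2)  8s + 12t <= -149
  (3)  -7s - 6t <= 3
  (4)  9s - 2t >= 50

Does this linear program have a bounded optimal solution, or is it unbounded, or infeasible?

infeasible

The boundaries -4s + 10t = 205 and 9s - 2t = 50 meet at (455/41, 2045/82), but that point violates 8s + 12t ≤ -149. Every candidate vertex is excluded by some other constraint, so the feasible region is empty.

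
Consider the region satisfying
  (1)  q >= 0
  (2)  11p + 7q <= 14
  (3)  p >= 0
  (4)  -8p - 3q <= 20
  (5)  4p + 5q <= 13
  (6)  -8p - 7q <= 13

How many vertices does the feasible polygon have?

3

Of the 15 pairwise boundary intersections, those satisfying every inequality are:
  (14/11, 0)
  (0, 0)
  (0, 2)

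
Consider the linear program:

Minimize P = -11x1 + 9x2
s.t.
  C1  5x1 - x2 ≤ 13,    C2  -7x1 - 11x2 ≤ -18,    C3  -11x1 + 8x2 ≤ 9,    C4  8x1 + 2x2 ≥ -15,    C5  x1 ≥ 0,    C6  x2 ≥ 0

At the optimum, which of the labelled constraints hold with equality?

C1 and C6

Feasible corners and P = -11x1 + 9x2:
  (113/29, 188/29) → P = 449/29
  (13/5, 0) → P = -143/5
  (15/59, 87/59) → P = 618/59
  (18/7, 0) → P = -198/7

The minimum is at (13/5, 0). Substituting into each constraint, equality holds for C1 and C6; the remaining constraints have slack.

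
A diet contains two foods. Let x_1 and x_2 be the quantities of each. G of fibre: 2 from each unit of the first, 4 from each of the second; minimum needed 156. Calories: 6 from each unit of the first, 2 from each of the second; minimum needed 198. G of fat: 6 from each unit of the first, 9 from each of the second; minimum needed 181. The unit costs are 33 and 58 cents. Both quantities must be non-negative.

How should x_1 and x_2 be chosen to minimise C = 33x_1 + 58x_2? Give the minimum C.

x_1 = 24, x_2 = 27, minimum C = 2358

Extreme points and C = 33x_1 + 58x_2:
  (0, 99) → C = 5742
  (78, 0) → C = 2574
  (24, 27) → C = 2358
The feasible region is unbounded (it extends along (0, 1), (1, 0)), but C strictly increases along every unbounded feasible direction, so there is no improving ray and the minimum is attained at a vertex.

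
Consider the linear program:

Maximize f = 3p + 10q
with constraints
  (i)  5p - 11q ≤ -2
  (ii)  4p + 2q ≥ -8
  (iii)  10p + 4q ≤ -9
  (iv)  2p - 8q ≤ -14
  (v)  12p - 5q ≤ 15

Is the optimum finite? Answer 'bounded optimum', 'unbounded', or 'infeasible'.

From the feasible point (-23/9, 10/9), moving in the direction (-2, 4) keeps every constraint satisfied while f increases without bound.

unbounded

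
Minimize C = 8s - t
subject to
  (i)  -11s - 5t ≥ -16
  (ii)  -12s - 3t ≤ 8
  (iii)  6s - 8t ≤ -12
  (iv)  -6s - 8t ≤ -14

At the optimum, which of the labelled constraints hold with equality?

(i) and (ii)

Feasible corners and C = 8s - t:
  (-88/27, 280/27) → C = -328/9
  (34/59, 114/59) → C = 158/59
  (-53/39, 36/13) → C = -532/39
  (1/6, 13/8) → C = -7/24

The minimum is at (-88/27, 280/27). Substituting into each constraint, equality holds for (i) and (ii); the remaining constraints have slack.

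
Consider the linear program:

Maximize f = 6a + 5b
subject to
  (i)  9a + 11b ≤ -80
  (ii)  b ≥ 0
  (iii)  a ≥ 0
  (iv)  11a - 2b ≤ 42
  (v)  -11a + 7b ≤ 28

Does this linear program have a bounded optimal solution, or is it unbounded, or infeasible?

infeasible

The boundaries 9a + 11b = -80 and a = 0 meet at (0, -80/11), but that point violates b ≥ 0. Every candidate vertex is excluded by some other constraint, so the feasible region is empty.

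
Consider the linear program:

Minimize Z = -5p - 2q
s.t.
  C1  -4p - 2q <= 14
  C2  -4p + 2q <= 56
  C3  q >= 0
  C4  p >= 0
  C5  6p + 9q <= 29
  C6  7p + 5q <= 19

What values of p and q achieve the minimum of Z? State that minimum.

p = 19/7, q = 0, minimum Z = -95/7

Extreme points and Z = -5p - 2q:
  (0, 0) → Z = 0
  (19/7, 0) → Z = -95/7
  (0, 29/9) → Z = -58/9
  (26/33, 89/33) → Z = -28/3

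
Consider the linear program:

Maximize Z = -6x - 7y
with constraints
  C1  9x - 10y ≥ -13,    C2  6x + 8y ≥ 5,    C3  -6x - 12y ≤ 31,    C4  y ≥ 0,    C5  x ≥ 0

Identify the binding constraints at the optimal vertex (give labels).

C2 and C5

Feasible corners and Z = -6x - 7y:
  (0, 13/10) → Z = -91/10
  (5/6, 0) → Z = -5
  (0, 5/8) → Z = -35/8
The feasible region is unbounded (it extends along (1, 0), (10, 9)), but Z strictly decreases along every unbounded feasible direction, so there is no improving ray and the maximum is attained at a vertex.

The maximum is at (0, 5/8). Substituting into each constraint, equality holds for C2 and C5; the remaining constraints have slack.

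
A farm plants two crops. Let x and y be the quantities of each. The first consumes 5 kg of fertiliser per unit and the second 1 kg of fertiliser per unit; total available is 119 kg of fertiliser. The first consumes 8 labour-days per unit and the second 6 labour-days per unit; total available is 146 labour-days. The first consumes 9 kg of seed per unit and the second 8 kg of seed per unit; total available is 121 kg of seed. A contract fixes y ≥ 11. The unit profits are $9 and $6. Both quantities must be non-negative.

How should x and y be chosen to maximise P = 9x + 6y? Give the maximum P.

x = 11/3, y = 11, maximum P = 99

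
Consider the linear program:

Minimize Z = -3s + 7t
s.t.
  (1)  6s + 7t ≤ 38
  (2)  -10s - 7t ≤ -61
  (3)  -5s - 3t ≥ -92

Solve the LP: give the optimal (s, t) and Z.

s = 461/5, t = -123, minimum Z = -5688/5

Feasible corners and Z = -3s + 7t:
  (23/4, 1/2) → Z = -55/4
  (530/17, -362/17) → Z = -4124/17
  (461/5, -123) → Z = -5688/5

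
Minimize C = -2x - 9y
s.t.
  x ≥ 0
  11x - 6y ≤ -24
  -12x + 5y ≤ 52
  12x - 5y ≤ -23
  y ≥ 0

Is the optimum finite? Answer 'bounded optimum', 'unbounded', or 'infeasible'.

From the feasible point (0, 52/5), moving in the direction (5, 12) keeps every constraint satisfied while C decreases without bound.

unbounded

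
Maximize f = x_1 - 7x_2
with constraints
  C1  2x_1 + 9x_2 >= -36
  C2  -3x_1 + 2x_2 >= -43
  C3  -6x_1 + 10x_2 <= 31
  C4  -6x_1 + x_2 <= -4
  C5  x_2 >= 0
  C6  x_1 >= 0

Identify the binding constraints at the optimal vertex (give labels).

Corner points and f = x_1 - 7x_2:
  (82/3, 39/2) → f = -655/6
  (43/3, 0) → f = 43/3
  (71/54, 35/9) → f = -1399/54
  (2/3, 0) → f = 2/3

The maximum is at (43/3, 0). Substituting into each constraint, equality holds for C2 and C5; the remaining constraints have slack.

C2 and C5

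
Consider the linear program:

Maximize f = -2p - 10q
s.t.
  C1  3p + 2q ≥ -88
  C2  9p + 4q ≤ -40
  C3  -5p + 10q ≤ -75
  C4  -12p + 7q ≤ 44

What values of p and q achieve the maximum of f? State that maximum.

Corner points and f = -2p - 10q:
  (136/3, -112) → f = 3088/3
  (-704/45, -308/15) → f = 10648/45
  (-10/11, -175/22) → f = 895/11
  (-193/17, -224/17) → f = 2626/17

The optimum lies where 3p + 2q = -88 and 9p + 4q = -40.
Solving simultaneously gives p = 136/3, q = -112.

p = 136/3, q = -112, maximum f = 3088/3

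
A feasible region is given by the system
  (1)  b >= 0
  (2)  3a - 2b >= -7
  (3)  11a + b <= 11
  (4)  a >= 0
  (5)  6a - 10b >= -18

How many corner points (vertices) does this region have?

4

The feasible vertices (each the meet of two boundaries and inside every other half-plane) are:
  (1, 0)
  (0, 0)
  (23/29, 66/29)
  (0, 9/5)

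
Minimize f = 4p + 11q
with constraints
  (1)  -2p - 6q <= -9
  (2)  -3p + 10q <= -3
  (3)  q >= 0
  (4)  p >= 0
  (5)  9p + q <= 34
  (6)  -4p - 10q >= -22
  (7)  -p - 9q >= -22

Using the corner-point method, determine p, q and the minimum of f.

p = 54/19, q = 21/38, minimum f = 663/38

At the optimal vertex, -2p - 6q = -9 and -3p + 10q = -3.
Solving simultaneously gives p = 54/19, q = 21/38.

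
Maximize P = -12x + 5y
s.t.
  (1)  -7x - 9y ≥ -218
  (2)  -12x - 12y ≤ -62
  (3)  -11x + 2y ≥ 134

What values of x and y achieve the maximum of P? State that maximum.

The binding constraints are -7x - 9y = -218 and -12x - 12y = -62.
Solving simultaneously gives x = -343/4, y = 1091/12.

x = -343/4, y = 1091/12, maximum P = 17803/12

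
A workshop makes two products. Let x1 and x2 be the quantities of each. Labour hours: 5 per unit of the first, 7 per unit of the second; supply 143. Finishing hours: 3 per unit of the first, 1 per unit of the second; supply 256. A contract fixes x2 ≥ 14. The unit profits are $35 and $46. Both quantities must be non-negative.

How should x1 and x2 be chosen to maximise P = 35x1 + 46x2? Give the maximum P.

At the optimal vertex, 5x1 + 7x2 = 143 and x2 = 14.
Solving simultaneously gives x1 = 9, x2 = 14.

x1 = 9, x2 = 14, maximum P = 959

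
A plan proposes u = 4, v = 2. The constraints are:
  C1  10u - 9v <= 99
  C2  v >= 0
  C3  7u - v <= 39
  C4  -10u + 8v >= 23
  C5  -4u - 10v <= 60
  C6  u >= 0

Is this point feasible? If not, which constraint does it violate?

Constraint C4: -10u + 8v = -24, which is not ≥ 23. All other constraints are satisfied.

not feasible — violates C4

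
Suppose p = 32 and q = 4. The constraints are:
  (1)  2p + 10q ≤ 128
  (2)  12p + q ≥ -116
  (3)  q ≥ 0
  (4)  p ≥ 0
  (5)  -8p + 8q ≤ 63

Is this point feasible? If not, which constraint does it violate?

(1): 104 ≤ 128 ✓
(2): 388 ≥ -116 ✓
(3): 4 ≥ 0 ✓
(4): 32 ≥ 0 ✓
(5): -224 ≤ 63 ✓

feasible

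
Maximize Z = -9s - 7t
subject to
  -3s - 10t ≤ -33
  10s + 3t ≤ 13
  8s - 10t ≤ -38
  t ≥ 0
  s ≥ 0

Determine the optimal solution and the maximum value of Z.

s = 0, t = 19/5, maximum Z = -133/5

The binding constraints are 8s - 10t = -38 and s = 0.
Solving simultaneously gives s = 0, t = 19/5.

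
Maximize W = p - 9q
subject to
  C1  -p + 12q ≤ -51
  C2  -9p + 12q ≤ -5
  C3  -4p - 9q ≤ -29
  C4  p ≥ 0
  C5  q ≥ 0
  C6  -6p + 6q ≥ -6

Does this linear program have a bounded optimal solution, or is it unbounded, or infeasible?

infeasible

The boundaries -p + 12q = -51 and q = 0 meet at (51, 0), but that point violates -6p + 6q ≥ -6. Every candidate vertex is excluded by some other constraint, so the feasible region is empty.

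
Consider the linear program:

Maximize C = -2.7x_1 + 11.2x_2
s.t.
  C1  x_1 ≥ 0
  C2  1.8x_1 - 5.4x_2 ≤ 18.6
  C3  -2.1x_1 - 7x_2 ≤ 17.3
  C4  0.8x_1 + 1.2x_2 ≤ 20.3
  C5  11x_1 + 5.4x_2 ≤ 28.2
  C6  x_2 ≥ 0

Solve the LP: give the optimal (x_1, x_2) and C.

x_1 = 0, x_2 = 47/9, maximum C = 2632/45

Feasible corners and C = -2.7x_1 + 11.2x_2:
  (0, 47/9) → C = 2632/45
  (0, 0) → C = 0
  (141/55, 0) → C = -3807/550

The optimum lies where x_1 = 0 and 11x_1 + 5.4x_2 = 28.2.
Solving simultaneously gives x_1 = 0, x_2 = 47/9.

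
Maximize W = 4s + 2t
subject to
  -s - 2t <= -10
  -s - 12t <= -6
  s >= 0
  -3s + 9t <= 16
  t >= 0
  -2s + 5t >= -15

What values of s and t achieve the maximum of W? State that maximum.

The binding constraints are -3s + 9t = 16 and -2s + 5t = -15.
Solving simultaneously gives s = 215/3, t = 77/3.

s = 215/3, t = 77/3, maximum W = 338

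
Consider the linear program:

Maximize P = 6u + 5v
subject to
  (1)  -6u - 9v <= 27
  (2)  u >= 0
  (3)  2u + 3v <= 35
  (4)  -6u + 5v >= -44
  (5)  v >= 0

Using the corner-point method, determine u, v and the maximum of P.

Extreme points and P = 6u + 5v:
  (0, 35/3) → P = 175/3
  (0, 0) → P = 0
  (307/28, 61/14) → P = 613/7
  (22/3, 0) → P = 44

u = 307/28, v = 61/14, maximum P = 613/7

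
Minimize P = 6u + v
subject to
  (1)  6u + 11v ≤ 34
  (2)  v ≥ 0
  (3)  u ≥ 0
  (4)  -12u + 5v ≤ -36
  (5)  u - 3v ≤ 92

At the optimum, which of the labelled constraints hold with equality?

(2) and (4)

Corner points and P = 6u + v:
  (17/3, 0) → P = 34
  (283/81, 32/27) → P = 598/27
  (3, 0) → P = 18

The minimum is at (3, 0). Substituting into each constraint, equality holds for (2) and (4); the remaining constraints have slack.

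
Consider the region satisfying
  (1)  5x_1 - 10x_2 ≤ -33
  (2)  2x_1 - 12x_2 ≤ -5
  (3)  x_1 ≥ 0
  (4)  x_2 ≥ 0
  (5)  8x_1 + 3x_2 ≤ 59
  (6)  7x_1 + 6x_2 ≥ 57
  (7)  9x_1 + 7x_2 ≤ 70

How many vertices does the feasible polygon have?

Intersecting each pair of boundary lines and keeping only the points that satisfy every inequality leaves:
  (93/25, 129/25)
  (469/125, 647/125)
  (0, 19/2)
  (0, 10)

4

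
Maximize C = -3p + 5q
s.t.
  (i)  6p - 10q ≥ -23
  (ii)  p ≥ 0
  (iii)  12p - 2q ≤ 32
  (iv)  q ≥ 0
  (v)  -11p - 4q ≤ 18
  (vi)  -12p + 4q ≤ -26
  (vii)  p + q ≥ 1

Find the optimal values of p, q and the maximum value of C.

p = 19/6, q = 3, maximum C = 11/2

Vertices and C = -3p + 5q:
  (8/3, 0) → C = -8
  (19/6, 3) → C = 11/2
  (13/6, 0) → C = -13/2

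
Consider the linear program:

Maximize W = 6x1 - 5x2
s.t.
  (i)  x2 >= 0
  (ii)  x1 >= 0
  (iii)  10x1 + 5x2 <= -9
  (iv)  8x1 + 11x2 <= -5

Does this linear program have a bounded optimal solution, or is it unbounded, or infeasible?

infeasible

The boundaries x2 = 0 and 10x1 + 5x2 = -9 meet at (-9/10, 0), but that point violates x1 ≥ 0. Every candidate vertex is excluded by some other constraint, so the feasible region is empty.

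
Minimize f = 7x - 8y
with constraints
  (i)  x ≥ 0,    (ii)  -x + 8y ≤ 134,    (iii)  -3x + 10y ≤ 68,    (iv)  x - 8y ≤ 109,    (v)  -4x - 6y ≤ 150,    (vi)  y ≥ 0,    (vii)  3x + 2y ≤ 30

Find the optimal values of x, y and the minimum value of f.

Vertices and f = 7x - 8y:
  (0, 34/5) → f = -272/5
  (0, 0) → f = 0
  (41/9, 49/6) → f = -301/9
  (10, 0) → f = 70

At the optimal vertex, x = 0 and -3x + 10y = 68.
Solving simultaneously gives x = 0, y = 34/5.

x = 0, y = 34/5, minimum f = -272/5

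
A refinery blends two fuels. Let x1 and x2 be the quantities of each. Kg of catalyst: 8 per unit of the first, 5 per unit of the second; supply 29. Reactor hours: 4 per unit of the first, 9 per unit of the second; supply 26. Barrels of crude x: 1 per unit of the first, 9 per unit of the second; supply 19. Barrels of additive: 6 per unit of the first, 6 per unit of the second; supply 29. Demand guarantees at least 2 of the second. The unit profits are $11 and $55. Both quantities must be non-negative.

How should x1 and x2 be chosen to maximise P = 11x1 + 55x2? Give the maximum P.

x1 = 1, x2 = 2, maximum P = 121

Vertices and P = 11x1 + 55x2:
  (0, 19/9) → P = 1045/9
  (0, 2) → P = 110
  (1, 2) → P = 121

The binding constraints are x1 + 9x2 = 19 and x2 = 2.
Solving simultaneously gives x1 = 1, x2 = 2.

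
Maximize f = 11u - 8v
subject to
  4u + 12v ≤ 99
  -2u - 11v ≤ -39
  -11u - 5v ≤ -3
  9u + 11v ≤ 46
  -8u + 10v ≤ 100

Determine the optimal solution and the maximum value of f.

u = 1, v = 37/11, maximum f = -175/11

Extreme points and f = 11u - 8v:
  (-54/37, 141/37) → f = -1722/37
  (1, 37/11) → f = -175/11
  (-197/76, 479/76) → f = -5999/76

At the optimal vertex, -2u - 11v = -39 and 9u + 11v = 46.
Solving simultaneously gives u = 1, v = 37/11.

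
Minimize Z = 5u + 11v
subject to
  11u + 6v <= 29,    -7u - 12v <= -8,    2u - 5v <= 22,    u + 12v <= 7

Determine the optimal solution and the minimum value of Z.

Extreme points and Z = 5u + 11v:
  (10/3, -23/18) → Z = 47/18
  (17/7, 8/21) → Z = 49/3
  (1/6, 41/72) → Z = 511/72

The optimum lies where 11u + 6v = 29 and -7u - 12v = -8.
Solving simultaneously gives u = 10/3, v = -23/18.

u = 10/3, v = -23/18, minimum Z = 47/18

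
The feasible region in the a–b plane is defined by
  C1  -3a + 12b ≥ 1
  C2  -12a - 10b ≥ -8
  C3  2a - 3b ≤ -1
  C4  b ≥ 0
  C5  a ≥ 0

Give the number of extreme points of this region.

3

The feasible vertices (each the meet of two boundaries and inside every other half-plane) are:
  (1/4, 1/2)
  (0, 4/5)
  (0, 1/3)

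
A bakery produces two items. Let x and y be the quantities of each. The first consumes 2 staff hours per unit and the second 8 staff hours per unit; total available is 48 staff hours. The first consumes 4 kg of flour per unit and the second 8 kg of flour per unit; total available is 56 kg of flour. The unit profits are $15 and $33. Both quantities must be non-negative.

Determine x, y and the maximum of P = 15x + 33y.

Feasible corners and P = 15x + 33y:
  (0, 0) → P = 0
  (0, 6) → P = 198
  (14, 0) → P = 210
  (4, 5) → P = 225

x = 4, y = 5, maximum P = 225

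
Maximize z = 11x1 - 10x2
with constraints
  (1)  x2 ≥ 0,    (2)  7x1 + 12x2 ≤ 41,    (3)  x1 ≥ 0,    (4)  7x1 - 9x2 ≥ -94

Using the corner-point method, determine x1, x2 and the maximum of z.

x1 = 41/7, x2 = 0, maximum z = 451/7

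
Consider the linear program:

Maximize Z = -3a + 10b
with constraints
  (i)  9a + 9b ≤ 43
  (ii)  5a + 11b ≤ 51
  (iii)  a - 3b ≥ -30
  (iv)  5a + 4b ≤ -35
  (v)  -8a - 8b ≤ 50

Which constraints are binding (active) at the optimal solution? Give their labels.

(iii) and (iv)

Vertices and Z = -3a + 10b:
  (-225/19, 115/19) → Z = 1825/19
  (-195/16, 95/16) → Z = 1535/16
  (-10, 15/4) → Z = 135/2

The maximum is at (-225/19, 115/19). Substituting into each constraint, equality holds for (iii) and (iv); the remaining constraints have slack.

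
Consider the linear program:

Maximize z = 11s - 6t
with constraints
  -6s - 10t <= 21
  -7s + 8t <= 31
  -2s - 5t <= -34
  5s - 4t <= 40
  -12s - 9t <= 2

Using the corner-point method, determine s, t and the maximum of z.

Feasible corners and z = 11s - 6t:
  (39/17, 100/17) → z = -171/17
  (37, 145/4) → z = 379/2
  (112/11, 30/11) → z = 1052/11

s = 37, t = 145/4, maximum z = 379/2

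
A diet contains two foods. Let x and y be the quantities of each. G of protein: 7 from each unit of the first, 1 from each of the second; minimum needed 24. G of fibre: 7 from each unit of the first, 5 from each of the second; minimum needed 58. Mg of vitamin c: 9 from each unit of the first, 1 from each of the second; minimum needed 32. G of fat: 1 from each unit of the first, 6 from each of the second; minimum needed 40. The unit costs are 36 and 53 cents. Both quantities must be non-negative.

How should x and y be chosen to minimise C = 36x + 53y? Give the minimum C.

x = 4, y = 6, minimum C = 462

Corner points and C = 36x + 53y:
  (0, 32) → C = 1696
  (40, 0) → C = 1440
  (51/19, 149/19) → C = 9733/19
  (4, 6) → C = 462
The feasible region is unbounded (it extends along (0, 1), (1, 0)), but C strictly increases along every unbounded feasible direction, so there is no improving ray and the minimum is attained at a vertex.

The binding constraints are 7x + 5y = 58 and x + 6y = 40.
Solving simultaneously gives x = 4, y = 6.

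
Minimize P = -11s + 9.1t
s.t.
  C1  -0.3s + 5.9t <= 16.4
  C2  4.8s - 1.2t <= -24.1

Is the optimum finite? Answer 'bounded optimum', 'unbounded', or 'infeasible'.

From the feasible point (-12251/2796, 2383/932), moving in the direction (-1.2, -4.8) keeps every constraint satisfied while P decreases without bound.

unbounded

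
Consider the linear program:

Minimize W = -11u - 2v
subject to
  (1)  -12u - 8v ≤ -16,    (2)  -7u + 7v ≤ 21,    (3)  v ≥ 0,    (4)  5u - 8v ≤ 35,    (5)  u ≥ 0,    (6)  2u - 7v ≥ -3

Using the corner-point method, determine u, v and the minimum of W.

u = 269/19, v = 85/19, minimum W = -3129/19

The optimum lies where 5u - 8v = 35 and 2u - 7v = -3.
Solving simultaneously gives u = 269/19, v = 85/19.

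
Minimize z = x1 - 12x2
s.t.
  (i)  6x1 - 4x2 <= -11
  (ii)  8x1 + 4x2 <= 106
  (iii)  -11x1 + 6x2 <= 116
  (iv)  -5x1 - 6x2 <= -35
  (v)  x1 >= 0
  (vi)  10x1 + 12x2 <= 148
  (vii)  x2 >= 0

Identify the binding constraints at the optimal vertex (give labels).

(v) and (vi)

Feasible corners and z = x1 - 12x2:
  (37/28, 265/56) → z = -1553/28
  (115/28, 499/56) → z = -2879/28
  (0, 35/6) → z = -70
  (0, 37/3) → z = -148

The minimum is at (0, 37/3). Substituting into each constraint, equality holds for (v) and (vi); the remaining constraints have slack.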